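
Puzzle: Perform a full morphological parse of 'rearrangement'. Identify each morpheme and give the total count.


Step 1: Identify prefix: 're' (meaning: again)
Step 2: Identify root: 'arrange'
Step 3: Identify suffix(es): 'ment'
Decomposition: re- (prefix: again) + arrange (root) + -ment (suffix: action/result)
Total morphemes: 3

3 morphemes (re- (prefix: again) + arrange (root) + -ment (suffix: action/result))


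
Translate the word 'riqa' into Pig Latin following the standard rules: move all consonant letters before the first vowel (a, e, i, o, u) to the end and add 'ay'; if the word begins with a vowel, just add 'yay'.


'riqa': move consonant cluster 'r' to end and add 'ay': 'iqaray'.

iqaray


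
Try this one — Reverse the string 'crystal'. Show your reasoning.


Reverse 'crystal' character by character: 'latsyrc'.

latsyrc


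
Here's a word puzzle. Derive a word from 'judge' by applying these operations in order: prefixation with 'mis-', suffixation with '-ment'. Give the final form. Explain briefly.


Step 1: Add prefix 'mis-' to 'judge' = 'misjudge'
Step 2: Add suffix '-ment' to 'misjudge' = 'misjudgment'

misjudgment


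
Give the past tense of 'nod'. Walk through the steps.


Apply rule: Double final consonant and add -ed. 'nod' becomes 'nodded'.

nodded


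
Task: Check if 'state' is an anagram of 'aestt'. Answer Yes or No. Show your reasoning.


Sorted letters of 'state': 'aestt'
Sorted letters of 'aestt': 'aestt'
They match.

Yes


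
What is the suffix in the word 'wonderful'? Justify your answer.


The word 'wonderful' = 'wonder' (root) + '-ful' (suffix). The suffix is '-ful'.

ful


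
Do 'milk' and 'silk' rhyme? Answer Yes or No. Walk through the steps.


Rime (stressed vowel + following sounds) of 'milk': -ilk = /ɪlk/
Rime of 'silk': -ilk = /ɪlk/
/ɪlk/ and /ɪlk/ are the same ending sound, so the words rhyme.

Yes


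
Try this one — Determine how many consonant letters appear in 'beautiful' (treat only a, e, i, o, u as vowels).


Consonants in 'beautiful': b, t, f, l = 4 consonants.

4


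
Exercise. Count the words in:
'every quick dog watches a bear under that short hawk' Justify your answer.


Split into words: every | quick | dog | watches | a | bear | under | that | short | hawk = 10 words.

10


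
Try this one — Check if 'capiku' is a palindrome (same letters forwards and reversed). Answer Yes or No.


Forward: 'capiku'
Reversed: 'ukipac'
They differ.

No


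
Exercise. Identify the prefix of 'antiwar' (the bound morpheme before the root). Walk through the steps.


The word 'antiwar' = 'anti' (prefix) + 'war' (root). The prefix is 'anti'.

anti


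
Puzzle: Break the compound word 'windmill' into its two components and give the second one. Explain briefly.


Split 'windmill' into 'wind' + 'mill'. The second part is 'mill'.

mill


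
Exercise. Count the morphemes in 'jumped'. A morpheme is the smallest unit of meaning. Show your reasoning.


Decomposition: jump (root) + -ed (suffix) = 2 morpheme(s)

2 morphemes


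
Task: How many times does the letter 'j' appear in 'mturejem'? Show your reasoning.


Letter 'j' in 'mturejem': found at position(s) 6 = 1 occurrence(s).

1


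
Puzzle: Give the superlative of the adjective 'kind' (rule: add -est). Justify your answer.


Apply superlative formation (add -est): 'kind' -> 'kindest'.

kindest


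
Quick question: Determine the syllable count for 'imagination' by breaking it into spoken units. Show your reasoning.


Break 'imagination' into syllables: i-mag-i-na-tion -> i | mag | i | na | tion = 5 syllables

5 syllables


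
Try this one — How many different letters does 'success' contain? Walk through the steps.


Unique letters in 'success': {c, e, s, u} = 4 distinct letters.

4


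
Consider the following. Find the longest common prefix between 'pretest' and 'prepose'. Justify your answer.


Compare from the start: 3 characters match: 'pre'. Mismatch at position 4: 't' vs 'p'.

pre


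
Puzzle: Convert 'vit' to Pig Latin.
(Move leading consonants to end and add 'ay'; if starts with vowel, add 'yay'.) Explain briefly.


'vit': move consonant cluster 'v' to end and add 'ay': 'itvay'.

itvay


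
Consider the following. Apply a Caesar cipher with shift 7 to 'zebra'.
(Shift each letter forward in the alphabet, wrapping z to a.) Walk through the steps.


Shift each letter by 7: z -> g, e -> l, b -> i, r -> y, a -> h. Result: 'gliyh'.

gliyh


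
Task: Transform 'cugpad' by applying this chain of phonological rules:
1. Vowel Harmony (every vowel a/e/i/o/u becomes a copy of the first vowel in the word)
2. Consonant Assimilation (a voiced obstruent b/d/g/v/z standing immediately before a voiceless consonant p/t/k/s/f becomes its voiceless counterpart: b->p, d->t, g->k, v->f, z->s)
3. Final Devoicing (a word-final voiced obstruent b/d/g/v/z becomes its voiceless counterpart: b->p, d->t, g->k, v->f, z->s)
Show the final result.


Starting form: 'cugpad'
Rule 1: Vowel Harmony: all vowels become 'u' (matching first vowel). 'cugpad' -> 'cugpud'
Rule 2: Consonant Assimilation: voiced obstruent before voiceless consonant becomes voiceless ('gp' -> 'kp'). 'cugpud' -> 'cukpud'
Rule 3: Final Devoicing: word-final voiced obstruent 'd' becomes voiceless 't'. 'cukpud' -> 'cukput'
Final form: 'cukput'

cukput


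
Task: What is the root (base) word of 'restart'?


Remove prefix 're' from 'restart' to get root 'start'.

start


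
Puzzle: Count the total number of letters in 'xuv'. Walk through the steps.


Spell out 'xuv' and number each letter: x(1), u(2), v(3). Total: 3 letters.

3


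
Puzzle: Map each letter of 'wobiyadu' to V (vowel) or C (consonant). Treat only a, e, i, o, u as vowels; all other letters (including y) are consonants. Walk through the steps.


Letter mapping: w = C, o = V, b = C, i = V, y = C, a = V, d = C, u = V.

CVCVCVCV


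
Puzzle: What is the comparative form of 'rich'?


Apply comparative formation (add -er): 'rich' -> 'richer'.

richer


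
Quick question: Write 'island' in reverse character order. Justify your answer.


Reverse 'island' character by character: 'dnalsi'.

dnalsi


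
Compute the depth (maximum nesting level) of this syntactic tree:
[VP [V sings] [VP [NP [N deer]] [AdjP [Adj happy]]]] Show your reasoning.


Count bracket nesting levels:
'[' at pos 0: depth = 1
'[' at pos 4: depth = 2
'[' at pos 14: depth = 2
'[' at pos 18: depth = 3
'[' at pos 22: depth = 4
'[' at pos 32: depth = 3
'[' at pos 38: depth = 4
Maximum depth reached: 4

4


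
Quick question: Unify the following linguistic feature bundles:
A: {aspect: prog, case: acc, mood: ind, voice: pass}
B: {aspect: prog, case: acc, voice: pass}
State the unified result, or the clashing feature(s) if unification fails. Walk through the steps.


Compare features:
aspect: A=prog vs B=prog -> unified: prog
case: A=acc vs B=acc -> unified: acc
mood: A=ind vs B=_ -> unified: ind
voice: A=pass vs B=pass -> unified: pass
No clashes found.

Unified: {aspect: prog, case: acc, mood: ind, voice: pass}


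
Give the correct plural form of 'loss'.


Apply rule: Add -es (sibilant/fricative ending). 'loss' becomes 'losses'.

losses


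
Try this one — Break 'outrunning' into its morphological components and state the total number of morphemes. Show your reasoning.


Step 1: Identify prefix: 'out' (meaning: surpass)
Step 2: Identify root: 'run'
Step 3: Identify suffix(es): 'ing'
Decomposition: out- (prefix: surpass) + run (root) + -ing (suffix: ongoing action)
Total morphemes: 3

3 morphemes (out- (prefix: surpass) + run (root) + -ing (suffix: ongoing action))


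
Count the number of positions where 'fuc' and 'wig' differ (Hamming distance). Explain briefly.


Alignment:
Position 1: 'f' vs 'w' = DIFFER
Position 2: 'u' vs 'i' = DIFFER
Position 3: 'c' vs 'g' = DIFFER
Total differences: 3

3


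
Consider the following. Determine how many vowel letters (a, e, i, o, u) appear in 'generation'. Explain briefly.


Vowels in 'generation': e, e, a, i, o = 5 vowels.

5


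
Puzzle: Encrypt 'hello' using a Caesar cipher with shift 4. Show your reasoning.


Shift each letter by 4: h -> l, e -> i, l -> p, l -> p, o -> s. Result: 'lipps'.

lipps


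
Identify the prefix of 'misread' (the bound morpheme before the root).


The word 'misread' = 'mis' (prefix) + 'read' (root). The prefix is 'mis'.

mis


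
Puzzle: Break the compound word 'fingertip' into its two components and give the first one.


Split 'fingertip' into 'finger' + 'tip'. The first part is 'finger'.

finger


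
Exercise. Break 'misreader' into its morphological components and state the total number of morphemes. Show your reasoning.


Step 1: Identify prefix: 'mis' (meaning: wrongly)
Step 2: Identify root: 'read'
Step 3: Identify suffix(es): 'er'
Decomposition: mis- (prefix: wrongly) + read (root) + -er (suffix: one who)
Total morphemes: 3

3 morphemes (mis- (prefix: wrongly) + read (root) + -er (suffix: one who))


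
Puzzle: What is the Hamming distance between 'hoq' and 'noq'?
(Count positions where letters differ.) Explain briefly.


Alignment:
Position 1: 'h' vs 'n' = DIFFER
Position 2: 'o' vs 'o' = match
Position 3: 'q' vs 'q' = match
Total differences: 1

1


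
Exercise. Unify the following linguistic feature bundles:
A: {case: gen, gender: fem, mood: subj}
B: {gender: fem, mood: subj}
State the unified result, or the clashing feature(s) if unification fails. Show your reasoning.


Compare features:
case: A=gen vs B=_ -> unified: gen
gender: A=fem vs B=fem -> unified: fem
mood: A=subj vs B=subj -> unified: subj
No clashes found.

Unified: {case: gen, gender: fem, mood: subj}


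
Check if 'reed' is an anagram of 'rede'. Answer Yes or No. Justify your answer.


Sorted letters of 'reed': 'deer'
Sorted letters of 'rede': 'deer'
They match.

Yes


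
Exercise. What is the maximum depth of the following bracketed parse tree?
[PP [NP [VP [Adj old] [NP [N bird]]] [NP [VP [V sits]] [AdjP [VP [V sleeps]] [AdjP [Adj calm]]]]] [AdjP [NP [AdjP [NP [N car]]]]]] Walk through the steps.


Count bracket nesting levels:
'[' at pos 0: depth = 1
'[' at pos 4: depth = 2
'[' at pos 8: depth = 3
'[' at pos 12: depth = 4
'[' at pos 22: depth = 4
'[' at pos 26: depth = 5
'[' at pos 37: depth = 3
'[' at pos 41: depth = 4
'[' at pos 45: depth = 5
'[' at pos 55: depth = 4
'[' at pos 61: depth = 5
'[' at pos 65: depth = 6
'[' at pos 77: depth = 5
'[' at pos 83: depth = 6
'[' at pos 98: depth = 2
'[' at pos 104: depth = 3
'[' at pos 108: depth = 4
'[' at pos 114: depth = 5
'[' at pos 118: depth = 6
Maximum depth reached: 6

6


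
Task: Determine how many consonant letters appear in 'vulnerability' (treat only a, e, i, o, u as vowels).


Consonants in 'vulnerability': v, l, n, r, b, l, t, y = 8 consonants.

8


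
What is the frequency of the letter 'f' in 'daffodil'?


Letter 'f' in 'daffodil': found at position(s) 3, 4 = 2 occurrence(s).

2


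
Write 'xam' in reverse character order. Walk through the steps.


Reverse 'xam' character by character: 'max'.

max


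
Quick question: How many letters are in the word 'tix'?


Spell out 'tix' and number each letter: t(1), i(2), x(3). Total: 3 letters.

3


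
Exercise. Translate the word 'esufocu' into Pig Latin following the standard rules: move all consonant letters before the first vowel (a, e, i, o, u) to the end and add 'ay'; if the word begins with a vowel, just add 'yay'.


'esufocu' starts with a vowel, so add 'yay': 'esufocuyay'.

esufocuyay


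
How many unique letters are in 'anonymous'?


Unique letters in 'anonymous': {a, m, n, o, s, u, y} = 7 distinct letters.

7


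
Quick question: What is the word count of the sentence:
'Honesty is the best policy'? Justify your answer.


Split into words: Honesty | is | the | best | policy = 5 words.

5


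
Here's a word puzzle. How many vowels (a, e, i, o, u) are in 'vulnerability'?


Vowels in 'vulnerability': u, e, a, i, i = 5 vowels.

5


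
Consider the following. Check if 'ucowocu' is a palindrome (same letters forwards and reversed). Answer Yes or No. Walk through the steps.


Forward: 'ucowocu'
Reversed: 'ucowocu'
They are identical.

Yes


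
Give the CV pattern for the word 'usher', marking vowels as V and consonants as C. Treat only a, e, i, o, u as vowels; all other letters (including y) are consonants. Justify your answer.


Letter mapping: u = V, s = C, h = C, e = V, r = C.

VCCVC


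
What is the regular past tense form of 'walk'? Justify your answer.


Apply rule: Add -ed. 'walk' becomes 'walked'.

walked


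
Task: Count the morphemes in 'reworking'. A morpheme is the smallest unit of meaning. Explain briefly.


Decomposition: re- (prefix) + work (root) + -ing (suffix) = 3 morpheme(s)

3 morphemes


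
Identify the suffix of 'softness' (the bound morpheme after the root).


The word 'softness' = 'soft' (root) + '-ness' (suffix). The suffix is '-ness'.

ness


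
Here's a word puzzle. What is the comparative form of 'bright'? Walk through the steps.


Apply comparative formation (add -er): 'bright' -> 'brighter'.

brighter


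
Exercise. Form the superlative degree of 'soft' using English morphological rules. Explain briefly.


Apply superlative formation (add -est): 'soft' -> 'softest'.

softest


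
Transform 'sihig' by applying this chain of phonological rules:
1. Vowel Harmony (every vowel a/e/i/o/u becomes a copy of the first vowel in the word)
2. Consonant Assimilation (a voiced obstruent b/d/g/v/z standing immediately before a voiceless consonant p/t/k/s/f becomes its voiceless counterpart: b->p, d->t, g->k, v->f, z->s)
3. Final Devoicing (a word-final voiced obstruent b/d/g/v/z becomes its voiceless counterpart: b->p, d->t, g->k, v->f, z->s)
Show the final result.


Starting form: 'sihig'
Rule 1: Vowel Harmony: all vowels already match. No change.
Rule 2: Consonant Assimilation: no voiced obstruent (b/d/g/v/z) stands immediately before a voiceless consonant (p/t/k/s/f). No change.
Rule 3: Final Devoicing: word-final voiced obstruent 'g' becomes voiceless 'k'. 'sihig' -> 'sihik'
Final form: 'sihik'

sihik


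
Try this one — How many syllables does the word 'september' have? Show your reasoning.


Break 'september' into syllables: sep-tem-ber -> sep | tem | ber = 3 syllables

3 syllables


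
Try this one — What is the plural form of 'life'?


Apply rule: Change -fe to -ves. 'life' becomes 'lives'.

lives


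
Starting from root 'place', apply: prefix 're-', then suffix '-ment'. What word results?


Step 1: Add prefix 're-' to 'place' = 'replace'
Step 2: Add suffix '-ment' to 'replace' = 'replacement'

replacement


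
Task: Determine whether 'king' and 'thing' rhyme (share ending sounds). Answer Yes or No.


Rime (stressed vowel + following sounds) of 'king': -ing = /ɪŋ/
Rime of 'thing': -ing = /ɪŋ/
/ɪŋ/ and /ɪŋ/ are the same ending sound, so the words rhyme.

Yes


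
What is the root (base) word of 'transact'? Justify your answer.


Remove prefix 'trans' from 'transact' to get root 'act'.

act


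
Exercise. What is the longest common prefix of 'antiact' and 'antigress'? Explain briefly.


Compare from the start: 4 characters match: 'anti'. Mismatch at position 5: 'a' vs 'g'.

anti


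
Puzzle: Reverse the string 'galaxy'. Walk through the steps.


Reverse 'galaxy' character by character: 'yxalag'.

yxalag


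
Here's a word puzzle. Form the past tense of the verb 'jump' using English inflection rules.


Apply rule: Add -ed. 'jump' becomes 'jumped'.

jumped


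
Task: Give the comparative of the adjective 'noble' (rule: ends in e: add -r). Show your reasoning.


Apply comparative formation (ends in e: add -r): 'noble' -> 'nobler'.

nobler


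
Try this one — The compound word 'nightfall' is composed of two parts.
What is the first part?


Split 'nightfall' into 'night' + 'fall'. The first part is 'night'.

night


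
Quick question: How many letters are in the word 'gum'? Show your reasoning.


Spell out 'gum' and number each letter: g(1), u(2), m(3). Total: 3 letters.

3


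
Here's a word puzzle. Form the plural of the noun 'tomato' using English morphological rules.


Apply rule: Add -es (consonant + o). 'tomato' becomes 'tomatoes'.

tomatoes


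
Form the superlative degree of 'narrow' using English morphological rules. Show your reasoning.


Apply superlative formation (add -est): 'narrow' -> 'narrowest'.

narrowest


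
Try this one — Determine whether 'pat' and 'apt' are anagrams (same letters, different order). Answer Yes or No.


Sorted letters of 'pat': 'apt'
Sorted letters of 'apt': 'apt'
They match.

Yes


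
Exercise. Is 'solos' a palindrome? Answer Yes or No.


Forward: 'solos'
Reversed: 'solos'
They are identical.

Yes


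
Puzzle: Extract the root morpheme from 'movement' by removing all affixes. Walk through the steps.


Remove suffix '-ment' from 'movement' to get root 'move'.

move


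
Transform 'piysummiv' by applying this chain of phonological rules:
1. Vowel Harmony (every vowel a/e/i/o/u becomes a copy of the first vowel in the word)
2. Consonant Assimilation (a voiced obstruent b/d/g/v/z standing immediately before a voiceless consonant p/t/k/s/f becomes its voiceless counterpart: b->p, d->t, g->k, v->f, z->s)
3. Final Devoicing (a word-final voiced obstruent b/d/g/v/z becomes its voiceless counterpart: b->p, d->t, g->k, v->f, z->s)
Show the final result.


Starting form: 'piysummiv'
Rule 1: Vowel Harmony: all vowels become 'i' (matching first vowel). 'piysummiv' -> 'piysimmiv'
Rule 2: Consonant Assimilation: no voiced obstruent (b/d/g/v/z) stands immediately before a voiceless consonant (p/t/k/s/f). No change.
Rule 3: Final Devoicing: word-final voiced obstruent 'v' becomes voiceless 'f'. 'piysimmiv' -> 'piysimmif'
Final form: 'piysimmif'

piysimmif


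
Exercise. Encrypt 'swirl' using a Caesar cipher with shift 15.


Shift each letter by 15: s -> h, w -> l, i -> x, r -> g, l -> a. Result: 'hlxga'.

hlxga


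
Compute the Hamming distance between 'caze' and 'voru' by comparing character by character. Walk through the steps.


Alignment:
Position 1: 'c' vs 'v' = DIFFER
Position 2: 'a' vs 'o' = DIFFER
Position 3: 'z' vs 'r' = DIFFER
Position 4: 'e' vs 'u' = DIFFER
Total differences: 4

4


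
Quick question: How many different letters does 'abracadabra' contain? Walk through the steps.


Unique letters in 'abracadabra': {a, b, c, d, r} = 5 distinct letters.

5


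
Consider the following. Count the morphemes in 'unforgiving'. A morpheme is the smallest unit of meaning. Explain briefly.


Decomposition: un- (prefix) + forgive (root) + -ing (suffix) = 3 morpheme(s)

3 morphemes


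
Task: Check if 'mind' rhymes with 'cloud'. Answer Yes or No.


Rime (stressed vowel + following sounds) of 'mind': -ind = /aɪnd/
Rime of 'cloud': -oud = /aʊd/
/aɪnd/ and /aʊd/ are different ending sounds, so the words do not rhyme.

No


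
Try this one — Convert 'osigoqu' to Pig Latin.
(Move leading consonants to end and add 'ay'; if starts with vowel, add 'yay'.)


'osigoqu' starts with a vowel, so add 'yay': 'osigoquyay'.

osigoquyay


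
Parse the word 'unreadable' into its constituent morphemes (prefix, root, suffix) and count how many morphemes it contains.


Step 1: Identify prefix: 'un' (meaning: not/reverse)
Step 2: Identify root: 'read'
Step 3: Identify suffix(es): 'able'
Decomposition: un- (prefix: not/reverse) + read (root) + -able (suffix: capable of)
Total morphemes: 3

3 morphemes (un- (prefix: not/reverse) + read (root) + -able (suffix: capable of))


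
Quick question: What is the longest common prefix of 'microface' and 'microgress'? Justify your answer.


Compare from the start: 5 characters match: 'micro'. Mismatch at position 6: 'f' vs 'g'.

micro


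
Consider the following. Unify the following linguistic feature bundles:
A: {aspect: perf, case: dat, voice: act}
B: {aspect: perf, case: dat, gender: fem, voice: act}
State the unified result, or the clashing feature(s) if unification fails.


Compare features:
aspect: A=perf vs B=perf -> unified: perf
case: A=dat vs B=dat -> unified: dat
gender: A=_ vs B=fem -> unified: fem
voice: A=act vs B=act -> unified: act
No clashes found.

Unified: {aspect: perf, case: dat, gender: fem, voice: act}


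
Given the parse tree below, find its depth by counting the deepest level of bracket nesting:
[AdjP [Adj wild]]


Count bracket nesting levels:
'[' at pos 0: depth = 1
'[' at pos 6: depth = 2
Maximum depth reached: 2

2


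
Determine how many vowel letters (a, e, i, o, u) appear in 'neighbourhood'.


Vowels in 'neighbourhood': e, i, o, u, o, o = 6 vowels.

6


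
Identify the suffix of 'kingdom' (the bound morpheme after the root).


The word 'kingdom' = 'king' (root) + '-dom' (suffix). The suffix is '-dom'.

dom


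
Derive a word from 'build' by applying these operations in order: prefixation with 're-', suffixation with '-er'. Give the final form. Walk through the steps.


Step 1: Add prefix 're-' to 'build' = 'rebuild'
Step 2: Add suffix '-er' to 'rebuild' = 'rebuilder'

rebuilder


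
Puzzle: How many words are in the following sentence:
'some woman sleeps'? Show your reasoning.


Split into words: some | woman | sleeps = 3 words.

3


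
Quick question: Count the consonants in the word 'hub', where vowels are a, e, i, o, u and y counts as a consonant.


Consonants in 'hub': h, b = 2 consonants.

2


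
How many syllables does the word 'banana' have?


Break 'banana' into syllables: ba-na-na -> ba | na | na = 3 syllables

3 syllables


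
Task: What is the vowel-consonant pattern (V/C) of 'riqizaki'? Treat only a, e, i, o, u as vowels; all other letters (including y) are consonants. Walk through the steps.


Letter mapping: r = C, i = V, q = C, i = V, z = C, a = V, k = C, i = V.

CVCVCVCV


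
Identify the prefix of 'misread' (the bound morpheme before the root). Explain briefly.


The word 'misread' = 'mis' (prefix) + 'read' (root). The prefix is 'mis'.

mis


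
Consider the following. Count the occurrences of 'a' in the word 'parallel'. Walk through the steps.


Letter 'a' in 'parallel': found at position(s) 2, 4 = 2 occurrence(s).

2


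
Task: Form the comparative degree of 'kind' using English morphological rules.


Apply comparative formation (add -er): 'kind' -> 'kinder'.

kinder


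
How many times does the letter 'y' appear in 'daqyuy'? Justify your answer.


Letter 'y' in 'daqyuy': found at position(s) 4, 6 = 2 occurrence(s).

2


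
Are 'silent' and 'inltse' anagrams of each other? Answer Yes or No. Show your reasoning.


Sorted letters of 'silent': 'eilnst'
Sorted letters of 'inltse': 'eilnst'
They match.

Yes


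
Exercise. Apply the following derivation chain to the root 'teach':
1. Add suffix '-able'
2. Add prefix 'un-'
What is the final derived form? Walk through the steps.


Step 1: Add suffix '-able' to 'teach' = 'teachable'
Step 2: Add prefix 'un-' to 'teachable' = 'unteachable'

unteachable


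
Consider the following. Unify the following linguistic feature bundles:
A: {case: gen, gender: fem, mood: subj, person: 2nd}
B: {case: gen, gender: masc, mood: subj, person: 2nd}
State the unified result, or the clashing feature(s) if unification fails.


Compare features:
case: A=gen vs B=gen -> unified: gen
gender: A=fem vs B=masc -> CLASH
mood: A=subj vs B=subj -> unified: subj
person: A=2nd vs B=2nd -> unified: 2nd
Clash detected on feature 'gender' (fem vs masc); unification fails.

CLASH on 'gender' (fem vs masc)


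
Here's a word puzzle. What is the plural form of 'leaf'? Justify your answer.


Apply rule: Change -f to -ves. 'leaf' becomes 'leaves'.

leaves


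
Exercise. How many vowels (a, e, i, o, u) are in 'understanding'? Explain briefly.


Vowels in 'understanding': u, e, a, i = 4 vowels.

4


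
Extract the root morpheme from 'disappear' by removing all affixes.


Remove prefix 'dis' from 'disappear' to get root 'appear'.

appear


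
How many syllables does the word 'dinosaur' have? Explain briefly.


Break 'dinosaur' into syllables: di-no-saur -> di | no | saur = 3 syllables

3 syllables


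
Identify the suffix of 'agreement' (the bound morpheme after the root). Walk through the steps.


The word 'agreement' = 'agree' (root) + '-ment' (suffix). The suffix is '-ment'.

ment


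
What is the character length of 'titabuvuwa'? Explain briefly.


Spell out 'titabuvuwa' and number each letter: t(1), i(2), t(3), a(4), b(5), u(6), v(7), u(8), w(9), a(10). Total: 10 letters.

10


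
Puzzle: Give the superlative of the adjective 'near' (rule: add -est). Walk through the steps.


Apply superlative formation (add -est): 'near' -> 'nearest'.

nearest


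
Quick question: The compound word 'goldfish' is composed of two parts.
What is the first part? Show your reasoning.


Split 'goldfish' into 'gold' + 'fish'. The first part is 'gold'.

gold


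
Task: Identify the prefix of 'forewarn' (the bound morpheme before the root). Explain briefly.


The word 'forewarn' = 'fore' (prefix) + 'warn' (root). The prefix is 'fore'.

fore


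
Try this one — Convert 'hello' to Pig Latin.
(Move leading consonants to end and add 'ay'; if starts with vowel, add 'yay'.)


'hello': move consonant cluster 'h' to end and add 'ay': 'ellohay'.

ellohay


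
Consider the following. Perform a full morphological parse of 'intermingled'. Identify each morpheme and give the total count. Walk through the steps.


Step 1: Identify prefix: 'inter' (meaning: between)
Step 2: Identify root: 'mingle'
Step 3: Identify suffix(es): 'ed'
Decomposition: inter- (prefix: between) + mingle (root) + -ed (suffix: past)
Total morphemes: 3

3 morphemes (inter- (prefix: between) + mingle (root) + -ed (suffix: past))


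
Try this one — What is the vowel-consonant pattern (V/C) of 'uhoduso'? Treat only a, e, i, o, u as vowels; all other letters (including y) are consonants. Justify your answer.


Letter mapping: u = V, h = C, o = V, d = C, u = V, s = C, o = V.

VCVCVCV


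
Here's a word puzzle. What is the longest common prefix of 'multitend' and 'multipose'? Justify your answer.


Compare from the start: 5 characters match: 'multi'. Mismatch at position 6: 't' vs 'p'.

multi


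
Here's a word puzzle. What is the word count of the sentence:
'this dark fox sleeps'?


Split into words: this | dark | fox | sleeps = 4 words.

4


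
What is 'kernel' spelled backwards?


Reverse 'kernel' character by character: 'lenrek'.

lenrek


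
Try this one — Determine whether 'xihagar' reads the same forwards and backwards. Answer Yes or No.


Forward: 'xihagar'
Reversed: 'ragahix'
They differ.

No


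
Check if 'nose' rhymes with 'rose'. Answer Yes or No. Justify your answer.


Rime (stressed vowel + following sounds) of 'nose': -ose = /oʊz/
Rime of 'rose': -ose = /oʊz/
/oʊz/ and /oʊz/ are the same ending sound, so the words rhyme.

Yes


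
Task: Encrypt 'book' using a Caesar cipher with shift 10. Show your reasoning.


Shift each letter by 10: b -> l, o -> y, o -> y, k -> u. Result: 'lyyu'.

lyyu


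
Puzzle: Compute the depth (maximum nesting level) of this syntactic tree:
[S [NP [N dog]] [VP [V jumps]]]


Count bracket nesting levels:
'[' at pos 0: depth = 1
'[' at pos 3: depth = 2
'[' at pos 7: depth = 3
'[' at pos 16: depth = 2
'[' at pos 20: depth = 3
Maximum depth reached: 3

3


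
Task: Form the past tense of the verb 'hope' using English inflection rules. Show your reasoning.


Apply rule: Add -d (word ends in -e). 'hope' becomes 'hoped'.

hoped


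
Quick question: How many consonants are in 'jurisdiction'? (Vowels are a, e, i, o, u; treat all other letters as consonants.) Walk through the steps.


Consonants in 'jurisdiction': j, r, s, d, c, t, n = 7 consonants.

7


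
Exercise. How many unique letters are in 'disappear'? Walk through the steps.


Unique letters in 'disappear': {a, d, e, i, p, r, s} = 7 distinct letters.

7


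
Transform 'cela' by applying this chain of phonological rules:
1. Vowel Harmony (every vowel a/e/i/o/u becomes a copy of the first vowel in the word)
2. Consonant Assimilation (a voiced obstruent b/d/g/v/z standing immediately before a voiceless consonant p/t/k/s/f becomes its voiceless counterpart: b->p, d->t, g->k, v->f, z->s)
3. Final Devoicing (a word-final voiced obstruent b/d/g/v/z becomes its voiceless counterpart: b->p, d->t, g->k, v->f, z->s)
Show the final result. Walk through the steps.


Starting form: 'cela'
Rule 1: Vowel Harmony: all vowels become 'e' (matching first vowel). 'cela' -> 'cele'
Rule 2: Consonant Assimilation: no voiced obstruent (b/d/g/v/z) stands immediately before a voiceless consonant (p/t/k/s/f). No change.
Rule 3: Final Devoicing: the word ends in the vowel 'e', not a consonant. No change.
Final form: 'cele'

cele


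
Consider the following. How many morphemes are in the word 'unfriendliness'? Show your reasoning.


Decomposition: un- (prefix) + friend (root) + -ly (suffix) + -ness (suffix) = 4 morpheme(s)

4 morphemes


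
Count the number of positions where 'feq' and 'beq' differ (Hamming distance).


Alignment:
Position 1: 'f' vs 'b' = DIFFER
Position 2: 'e' vs 'e' = match
Position 3: 'q' vs 'q' = match
Total differences: 1

1


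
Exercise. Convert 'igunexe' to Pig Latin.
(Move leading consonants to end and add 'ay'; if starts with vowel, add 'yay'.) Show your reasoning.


'igunexe' starts with a vowel, so add 'yay': 'igunexeyay'.

igunexeyay


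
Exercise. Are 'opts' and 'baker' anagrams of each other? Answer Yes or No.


Sorted letters of 'opts': 'opst'
Sorted letters of 'baker': 'abekr'
They do not match.

No


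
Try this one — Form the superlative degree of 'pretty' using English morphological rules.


Apply superlative formation (consonant + y: change y to i, add -est): 'pretty' -> 'prettiest'.

prettiest


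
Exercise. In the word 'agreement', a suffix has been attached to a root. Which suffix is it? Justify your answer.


The word 'agreement' = 'agree' (root) + '-ment' (suffix). The suffix is '-ment'.

ment


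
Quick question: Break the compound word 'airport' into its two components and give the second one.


Split 'airport' into 'air' + 'port'. The second part is 'port'.

port


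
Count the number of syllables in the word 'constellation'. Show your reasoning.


Break 'constellation' into syllables: con-stel-la-tion -> con | stel | la | tion = 4 syllables

4 syllables


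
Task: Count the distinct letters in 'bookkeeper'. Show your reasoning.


Unique letters in 'bookkeeper': {b, e, k, o, p, r} = 6 distinct letters.

6


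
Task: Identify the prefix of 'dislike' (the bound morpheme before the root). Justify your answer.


The word 'dislike' = 'dis' (prefix) + 'like' (root). The prefix is 'dis'.

dis


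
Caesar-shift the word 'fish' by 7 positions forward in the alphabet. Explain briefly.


Shift each letter by 7: f -> m, i -> p, s -> z, h -> o. Result: 'mpzo'.

mpzo


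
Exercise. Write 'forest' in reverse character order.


Reverse 'forest' character by character: 'tserof'.

tserof


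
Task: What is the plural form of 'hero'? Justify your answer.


Apply rule: Add -es (consonant + o). 'hero' becomes 'heroes'.

heroes


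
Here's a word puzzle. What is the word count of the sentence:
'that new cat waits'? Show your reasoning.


Split into words: that | new | cat | waits = 4 words.

4


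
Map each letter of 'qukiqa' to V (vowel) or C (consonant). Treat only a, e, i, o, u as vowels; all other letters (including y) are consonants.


Letter mapping: q = C, u = V, k = C, i = V, q = C, a = V.

CVCVCV


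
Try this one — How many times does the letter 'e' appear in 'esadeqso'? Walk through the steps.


Letter 'e' in 'esadeqso': found at position(s) 1, 5 = 2 occurrence(s).

2


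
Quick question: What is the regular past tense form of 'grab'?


Apply rule: Double final consonant and add -ed. 'grab' becomes 'grabbed'.

grabbed


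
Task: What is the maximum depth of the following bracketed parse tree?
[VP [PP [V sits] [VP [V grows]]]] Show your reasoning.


Count bracket nesting levels:
'[' at pos 0: depth = 1
'[' at pos 4: depth = 2
'[' at pos 8: depth = 3
'[' at pos 17: depth = 3
'[' at pos 21: depth = 4
Maximum depth reached: 4

4


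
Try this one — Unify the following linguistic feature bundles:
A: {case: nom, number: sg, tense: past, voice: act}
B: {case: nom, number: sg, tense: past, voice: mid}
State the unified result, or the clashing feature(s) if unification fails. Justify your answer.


Compare features:
case: A=nom vs B=nom -> unified: nom
number: A=sg vs B=sg -> unified: sg
tense: A=past vs B=past -> unified: past
voice: A=act vs B=mid -> CLASH
Clash detected on feature 'voice' (act vs mid); unification fails.

CLASH on 'voice' (act vs mid)


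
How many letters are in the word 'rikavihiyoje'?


Spell out 'rikavihiyoje' and number each letter: r(1), i(2), k(3), a(4), v(5), i(6), h(7), i(8), y(9), o(10), j(11), e(12). Total: 12 letters.

12


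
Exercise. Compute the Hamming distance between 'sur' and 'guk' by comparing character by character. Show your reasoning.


Alignment:
Position 1: 's' vs 'g' = DIFFER
Position 2: 'u' vs 'u' = match
Position 3: 'r' vs 'k' = DIFFER
Total differences: 2

2


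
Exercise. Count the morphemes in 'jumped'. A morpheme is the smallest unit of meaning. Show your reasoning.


Decomposition: jump (root) + -ed (suffix) = 2 morpheme(s)

2 morphemes


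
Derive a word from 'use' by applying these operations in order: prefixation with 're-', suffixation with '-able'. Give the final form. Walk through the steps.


Step 1: Add prefix 're-' to 'use' = 'reuse'
Step 2: Add suffix '-able' to 'reuse' = 'reusable'

reusable


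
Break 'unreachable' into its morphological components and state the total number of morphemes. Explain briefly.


Step 1: Identify prefix: 'un' (meaning: not/reverse)
Step 2: Identify root: 'reach'
Step 3: Identify suffix(es): 'able'
Decomposition: un- (prefix: not/reverse) + reach (root) + -able (suffix: capable of)
Total morphemes: 3

3 morphemes (un- (prefix: not/reverse) + reach (root) + -able (suffix: capable of))


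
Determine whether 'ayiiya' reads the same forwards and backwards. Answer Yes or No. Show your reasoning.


Forward: 'ayiiya'
Reversed: 'ayiiya'
They are identical.

Yes


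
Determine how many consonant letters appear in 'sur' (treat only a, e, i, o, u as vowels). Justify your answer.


Consonants in 'sur': s, r = 2 consonants.

2


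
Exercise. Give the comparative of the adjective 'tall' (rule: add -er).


Apply comparative formation (add -er): 'tall' -> 'taller'.

taller


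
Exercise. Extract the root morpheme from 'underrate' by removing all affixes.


Remove prefix 'under' from 'underrate' to get root 'rate'.

rate


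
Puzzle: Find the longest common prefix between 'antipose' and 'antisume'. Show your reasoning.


Compare from the start: 4 characters match: 'anti'. Mismatch at position 5: 'p' vs 's'.

anti


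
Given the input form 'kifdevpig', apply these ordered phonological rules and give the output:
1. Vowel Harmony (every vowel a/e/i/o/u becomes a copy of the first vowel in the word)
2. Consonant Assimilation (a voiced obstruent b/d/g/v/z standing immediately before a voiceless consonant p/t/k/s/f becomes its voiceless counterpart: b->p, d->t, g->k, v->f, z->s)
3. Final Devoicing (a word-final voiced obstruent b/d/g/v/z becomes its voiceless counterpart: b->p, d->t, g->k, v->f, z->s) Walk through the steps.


Starting form: 'kifdevpig'
Rule 1: Vowel Harmony: all vowels become 'i' (matching first vowel). 'kifdevpig' -> 'kifdivpig'
Rule 2: Consonant Assimilation: voiced obstruent before voiceless consonant becomes voiceless ('vp' -> 'fp'). 'kifdivpig' -> 'kifdifpig'
Rule 3: Final Devoicing: word-final voiced obstruent 'g' becomes voiceless 'k'. 'kifdifpig' -> 'kifdifpik'
Final form: 'kifdifpik'

kifdifpik


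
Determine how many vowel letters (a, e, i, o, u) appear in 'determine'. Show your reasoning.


Vowels in 'determine': e, e, i, e = 4 vowels.

4


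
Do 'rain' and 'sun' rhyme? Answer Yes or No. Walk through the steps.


Rime (stressed vowel + following sounds) of 'rain': -ain = /eɪn/
Rime of 'sun': -un = /ʌn/
/eɪn/ and /ʌn/ are different ending sounds, so the words do not rhyme.

No


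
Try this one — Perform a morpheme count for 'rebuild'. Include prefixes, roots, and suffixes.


Decomposition: re- (prefix) + build (root) = 2 morpheme(s)

2 morphemes


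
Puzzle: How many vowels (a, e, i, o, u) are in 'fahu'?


Vowels in 'fahu': a, u = 2 vowels.

2


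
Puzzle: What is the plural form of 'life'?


Apply rule: Change -fe to -ves. 'life' becomes 'lives'.

lives


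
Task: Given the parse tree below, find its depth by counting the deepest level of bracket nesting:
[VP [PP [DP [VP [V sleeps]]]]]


Count bracket nesting levels:
'[' at pos 0: depth = 1
'[' at pos 4: depth = 2
'[' at pos 8: depth = 3
'[' at pos 12: depth = 4
'[' at pos 16: depth = 5
Maximum depth reached: 5

5


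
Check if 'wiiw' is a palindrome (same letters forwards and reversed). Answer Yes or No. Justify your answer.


Forward: 'wiiw'
Reversed: 'wiiw'
They are identical.

Yes


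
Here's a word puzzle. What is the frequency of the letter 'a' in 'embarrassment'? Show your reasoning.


Letter 'a' in 'embarrassment': found at position(s) 4, 7 = 2 occurrence(s).

2


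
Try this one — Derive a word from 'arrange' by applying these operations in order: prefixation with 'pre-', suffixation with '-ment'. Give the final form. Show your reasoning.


Step 1: Add prefix 'pre-' to 'arrange' = 'prearrange'
Step 2: Add suffix '-ment' to 'prearrange' = 'prearrangement'

prearrangement


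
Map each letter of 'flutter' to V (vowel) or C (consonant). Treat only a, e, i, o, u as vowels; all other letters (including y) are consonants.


Letter mapping: f = C, l = C, u = V, t = C, t = C, e = V, r = C.

CCVCCVC


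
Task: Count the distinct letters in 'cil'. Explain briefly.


Unique letters in 'cil': {c, i, l} = 3 distinct letters.

3


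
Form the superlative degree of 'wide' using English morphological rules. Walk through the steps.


Apply superlative formation (ends in e: add -st): 'wide' -> 'widest'.

widest


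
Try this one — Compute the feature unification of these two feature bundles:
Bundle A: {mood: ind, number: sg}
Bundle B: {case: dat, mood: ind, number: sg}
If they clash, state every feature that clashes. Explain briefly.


Compare features:
case: A=_ vs B=dat -> unified: dat
mood: A=ind vs B=ind -> unified: ind
number: A=sg vs B=sg -> unified: sg
No clashes found.

Unified: {case: dat, mood: ind, number: sg}


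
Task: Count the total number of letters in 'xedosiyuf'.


Spell out 'xedosiyuf' and number each letter: x(1), e(2), d(3), o(4), s(5), i(6), y(7), u(8), f(9). Total: 9 letters.

9


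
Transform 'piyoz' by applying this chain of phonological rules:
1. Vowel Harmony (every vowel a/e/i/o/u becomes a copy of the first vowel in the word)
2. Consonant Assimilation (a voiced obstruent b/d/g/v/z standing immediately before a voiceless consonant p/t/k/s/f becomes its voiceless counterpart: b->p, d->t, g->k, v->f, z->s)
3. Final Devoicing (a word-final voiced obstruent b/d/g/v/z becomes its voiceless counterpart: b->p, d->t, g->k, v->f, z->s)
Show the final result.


Starting form: 'piyoz'
Rule 1: Vowel Harmony: all vowels become 'i' (matching first vowel). 'piyoz' -> 'piyiz'
Rule 2: Consonant Assimilation: no voiced obstruent (b/d/g/v/z) stands immediately before a voiceless consonant (p/t/k/s/f). No change.
Rule 3: Final Devoicing: word-final voiced obstruent 'z' becomes voiceless 's'. 'piyiz' -> 'piyis'
Final form: 'piyis'

piyis
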